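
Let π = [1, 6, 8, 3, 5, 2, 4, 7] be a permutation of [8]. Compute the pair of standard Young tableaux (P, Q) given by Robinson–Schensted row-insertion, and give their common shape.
P = [1, 2, 4, 7] / [3, 5] / [6, 8];  Q = [1, 2, 3, 8] / [4, 5] / [6, 7];  common shape = (4, 2, 2)

Row-insert the values π_1, π_2, … into P one at a time, bumping the leftmost entry strictly greater than the inserted value down to the next row. The recording tableau Q records, in position (i, j), the step at which that cell was added to P.
  Insert 1 (step 1): P = [1];  Q = [1]
  Insert 6 (step 2): P = [1, 6];  Q = [1, 2]
  Insert 8 (step 3): P = [1, 6, 8];  Q = [1, 2, 3]
  Insert 3 (step 4): P = [1, 3, 8] / [6];  Q = [1, 2, 3] / [4]
  Insert 5 (step 5): P = [1, 3, 5] / [6, 8];  Q = [1, 2, 3] / [4, 5]
  Insert 2 (step 6): P = [1, 2, 5] / [3, 8] / [6];  Q = [1, 2, 3] / [4, 5] / [6]
  Insert 4 (step 7): P = [1, 2, 4] / [3, 5] / [6, 8];  Q = [1, 2, 3] / [4, 5] / [6, 7]
  Insert 7 (step 8): P = [1, 2, 4, 7] / [3, 5] / [6, 8];  Q = [1, 2, 3, 8] / [4, 5] / [6, 7]
Final shape: (4, 2, 2).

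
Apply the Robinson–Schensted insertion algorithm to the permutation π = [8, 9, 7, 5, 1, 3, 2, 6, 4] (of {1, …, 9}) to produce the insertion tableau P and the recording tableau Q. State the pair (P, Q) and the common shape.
P = [1, 2, 4] / [3, 6] / [5, 9] / [7] / [8];  Q = [1, 2, 8] / [3, 6] / [4, 9] / [5] / [7];  common shape = (3, 2, 2, 1, 1)

Row-insert the values π_1, π_2, … into P one at a time, bumping the leftmost entry strictly greater than the inserted value down to the next row. The recording tableau Q records, in position (i, j), the step at which that cell was added to P.
  Insert 8 (step 1): P = [8];  Q = [1]
  Insert 9 (step 2): P = [8, 9];  Q = [1, 2]
  Insert 7 (step 3): P = [7, 9] / [8];  Q = [1, 2] / [3]
  Insert 5 (step 4): P = [5, 9] / [7] / [8];  Q = [1, 2] / [3] / [4]
  Insert 1 (step 5): P = [1, 9] / [5] / [7] / [8];  Q = [1, 2] / [3] / [4] / [5]
  Insert 3 (step 6): P = [1, 3] / [5, 9] / [7] / [8];  Q = [1, 2] / [3, 6] / [4] / [5]
  Insert 2 (step 7): P = [1, 2] / [3, 9] / [5] / [7] / [8];  Q = [1, 2] / [3, 6] / [4] / [5] / [7]
  Insert 6 (step 8): P = [1, 2, 6] / [3, 9] / [5] / [7] / [8];  Q = [1, 2, 8] / [3, 6] / [4] / [5] / [7]
  Insert 4 (step 9): P = [1, 2, 4] / [3, 6] / [5, 9] / [7] / [8];  Q = [1, 2, 8] / [3, 6] / [4, 9] / [5] / [7]
Final shape: (3, 2, 2, 1, 1).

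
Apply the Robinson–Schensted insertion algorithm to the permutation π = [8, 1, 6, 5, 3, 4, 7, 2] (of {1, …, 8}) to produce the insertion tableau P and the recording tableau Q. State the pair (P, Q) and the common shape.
P = [1, 2, 4, 7] / [3] / [5] / [6] / [8];  Q = [1, 3, 6, 7] / [2] / [4] / [5] / [8];  common shape = (4, 1, 1, 1, 1)

Row-insert the values π_1, π_2, … into P one at a time, bumping the leftmost entry strictly greater than the inserted value down to the next row. The recording tableau Q records, in position (i, j), the step at which that cell was added to P.
  Insert 8 (step 1): P = [8];  Q = [1]
  Insert 1 (step 2): P = [1] / [8];  Q = [1] / [2]
  Insert 6 (step 3): P = [1, 6] / [8];  Q = [1, 3] / [2]
  Insert 5 (step 4): P = [1, 5] / [6] / [8];  Q = [1, 3] / [2] / [4]
  Insert 3 (step 5): P = [1, 3] / [5] / [6] / [8];  Q = [1, 3] / [2] / [4] / [5]
  Insert 4 (step 6): P = [1, 3, 4] / [5] / [6] / [8];  Q = [1, 3, 6] / [2] / [4] / [5]
  Insert 7 (step 7): P = [1, 3, 4, 7] / [5] / [6] / [8];  Q = [1, 3, 6, 7] / [2] / [4] / [5]
  Insert 2 (step 8): P = [1, 2, 4, 7] / [3] / [5] / [6] / [8];  Q = [1, 3, 6, 7] / [2] / [4] / [5] / [8]
Final shape: (4, 1, 1, 1, 1).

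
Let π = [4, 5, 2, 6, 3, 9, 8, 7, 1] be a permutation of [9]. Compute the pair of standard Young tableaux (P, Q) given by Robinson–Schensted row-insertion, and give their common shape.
P = [1, 3, 6, 7] / [2, 5, 8] / [4] / [9];  Q = [1, 2, 4, 6] / [3, 5, 7] / [8] / [9];  common shape = (4, 3, 1, 1)

Row-insert the values π_1, π_2, … into P one at a time, bumping the leftmost entry strictly greater than the inserted value down to the next row. The recording tableau Q records, in position (i, j), the step at which that cell was added to P.
  Insert 4 (step 1): P = [4];  Q = [1]
  Insert 5 (step 2): P = [4, 5];  Q = [1, 2]
  Insert 2 (step 3): P = [2, 5] / [4];  Q = [1, 2] / [3]
  Insert 6 (step 4): P = [2, 5, 6] / [4];  Q = [1, 2, 4] / [3]
  Insert 3 (step 5): P = [2, 3, 6] / [4, 5];  Q = [1, 2, 4] / [3, 5]
  Insert 9 (step 6): P = [2, 3, 6, 9] / [4, 5];  Q = [1, 2, 4, 6] / [3, 5]
  Insert 8 (step 7): P = [2, 3, 6, 8] / [4, 5, 9];  Q = [1, 2, 4, 6] / [3, 5, 7]
  Insert 7 (step 8): P = [2, 3, 6, 7] / [4, 5, 8] / [9];  Q = [1, 2, 4, 6] / [3, 5, 7] / [8]
  Insert 1 (step 9): P = [1, 3, 6, 7] / [2, 5, 8] / [4] / [9];  Q = [1, 2, 4, 6] / [3, 5, 7] / [8] / [9]
Final shape: (4, 3, 1, 1).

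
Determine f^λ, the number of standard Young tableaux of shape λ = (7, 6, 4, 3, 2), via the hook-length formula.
# SYT of shape (7, 6, 4, 3, 2) = 2376424050

Hook-length formula: f^λ = n! / Π hook(c), product over all cells c of the Young diagram. For λ = (7, 6, 4, 3, 2), n = 22 boxes. Hook lengths by row (left-to-right, top-to-bottom): [11, 10, 8, 6, 4, 3, 1]; [9, 8, 6, 4, 2, 1]; [6, 5, 3, 1]; [4, 3, 1]; [2, 1]. Product of hooks = 472979865600. So f^λ = 22! / 472979865600 = 1124000727777607680000 / 472979865600 = 2376424050.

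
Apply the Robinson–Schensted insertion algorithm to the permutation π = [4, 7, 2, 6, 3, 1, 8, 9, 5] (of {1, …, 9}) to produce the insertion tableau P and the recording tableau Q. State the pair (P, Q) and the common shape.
P = [1, 3, 5, 9] / [2, 6, 8] / [4] / [7];  Q = [1, 2, 7, 8] / [3, 4, 9] / [5] / [6];  common shape = (4, 3, 1, 1)

Row-insert the values π_1, π_2, … into P one at a time, bumping the leftmost entry strictly greater than the inserted value down to the next row. The recording tableau Q records, in position (i, j), the step at which that cell was added to P.
  Insert 4 (step 1): P = [4];  Q = [1]
  Insert 7 (step 2): P = [4, 7];  Q = [1, 2]
  Insert 2 (step 3): P = [2, 7] / [4];  Q = [1, 2] / [3]
  Insert 6 (step 4): P = [2, 6] / [4, 7];  Q = [1, 2] / [3, 4]
  Insert 3 (step 5): P = [2, 3] / [4, 6] / [7];  Q = [1, 2] / [3, 4] / [5]
  Insert 1 (step 6): P = [1, 3] / [2, 6] / [4] / [7];  Q = [1, 2] / [3, 4] / [5] / [6]
  Insert 8 (step 7): P = [1, 3, 8] / [2, 6] / [4] / [7];  Q = [1, 2, 7] / [3, 4] / [5] / [6]
  Insert 9 (step 8): P = [1, 3, 8, 9] / [2, 6] / [4] / [7];  Q = [1, 2, 7, 8] / [3, 4] / [5] / [6]
  Insert 5 (step 9): P = [1, 3, 5, 9] / [2, 6, 8] / [4] / [7];  Q = [1, 2, 7, 8] / [3, 4, 9] / [5] / [6]
Final shape: (4, 3, 1, 1).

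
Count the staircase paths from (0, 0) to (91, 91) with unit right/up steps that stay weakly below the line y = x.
C_91 = 3935312233584004685417853572763349509774031680023800

These NE paths below the diagonal are counted by the Catalan number C_n = (1/(n + 1)) · C(2n, n). For n = 91: C_91 = (1/92) · C(182, 91) = 362048725489728431058442528694228154899210914562189600/92 = 3935312233584004685417853572763349509774031680023800.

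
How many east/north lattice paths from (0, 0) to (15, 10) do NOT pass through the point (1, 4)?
Number of paths = 3074960

Total paths from (0, 0) to (15, 10): C(25, 15) = 3268760. Paths through (1, 4): (paths (0, 0) → (1, 4)) × (paths (1, 4) → (15, 10)) = C(5, 1) · C(20, 14) = 5 · 38760 = 193800. Avoidance count = 3268760 − 193800 = 3074960.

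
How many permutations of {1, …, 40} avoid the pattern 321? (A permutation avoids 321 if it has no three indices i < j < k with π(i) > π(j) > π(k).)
C_40 = 2622127042276492108820

These 321-avoiding permutations are counted by the Catalan number C_n = (1/(n + 1)) · C(2n, n). For n = 40: C_40 = (1/41) · C(80, 40) = 107507208733336176461620/41 = 2622127042276492108820.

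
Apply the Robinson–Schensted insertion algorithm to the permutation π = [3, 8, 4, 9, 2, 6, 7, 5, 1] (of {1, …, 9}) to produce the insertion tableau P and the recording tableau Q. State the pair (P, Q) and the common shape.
P = [1, 4, 5, 7] / [2, 6] / [3, 9] / [8];  Q = [1, 2, 4, 7] / [3, 6] / [5, 8] / [9];  common shape = (4, 2, 2, 1)

Row-insert the values π_1, π_2, … into P one at a time, bumping the leftmost entry strictly greater than the inserted value down to the next row. The recording tableau Q records, in position (i, j), the step at which that cell was added to P.
  Insert 3 (step 1): P = [3];  Q = [1]
  Insert 8 (step 2): P = [3, 8];  Q = [1, 2]
  Insert 4 (step 3): P = [3, 4] / [8];  Q = [1, 2] / [3]
  Insert 9 (step 4): P = [3, 4, 9] / [8];  Q = [1, 2, 4] / [3]
  Insert 2 (step 5): P = [2, 4, 9] / [3] / [8];  Q = [1, 2, 4] / [3] / [5]
  Insert 6 (step 6): P = [2, 4, 6] / [3, 9] / [8];  Q = [1, 2, 4] / [3, 6] / [5]
  Insert 7 (step 7): P = [2, 4, 6, 7] / [3, 9] / [8];  Q = [1, 2, 4, 7] / [3, 6] / [5]
  Insert 5 (step 8): P = [2, 4, 5, 7] / [3, 6] / [8, 9];  Q = [1, 2, 4, 7] / [3, 6] / [5, 8]
  Insert 1 (step 9): P = [1, 4, 5, 7] / [2, 6] / [3, 9] / [8];  Q = [1, 2, 4, 7] / [3, 6] / [5, 8] / [9]
Final shape: (4, 2, 2, 1).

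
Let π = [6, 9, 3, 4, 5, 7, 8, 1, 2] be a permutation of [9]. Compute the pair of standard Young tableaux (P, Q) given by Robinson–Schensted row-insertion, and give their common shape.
P = [1, 2, 5, 7, 8] / [3, 4] / [6, 9];  Q = [1, 2, 5, 6, 7] / [3, 4] / [8, 9];  common shape = (5, 2, 2)

Row-insert the values π_1, π_2, … into P one at a time, bumping the leftmost entry strictly greater than the inserted value down to the next row. The recording tableau Q records, in position (i, j), the step at which that cell was added to P.
  Insert 6 (step 1): P = [6];  Q = [1]
  Insert 9 (step 2): P = [6, 9];  Q = [1, 2]
  Insert 3 (step 3): P = [3, 9] / [6];  Q = [1, 2] / [3]
  Insert 4 (step 4): P = [3, 4] / [6, 9];  Q = [1, 2] / [3, 4]
  Insert 5 (step 5): P = [3, 4, 5] / [6, 9];  Q = [1, 2, 5] / [3, 4]
  Insert 7 (step 6): P = [3, 4, 5, 7] / [6, 9];  Q = [1, 2, 5, 6] / [3, 4]
  Insert 8 (step 7): P = [3, 4, 5, 7, 8] / [6, 9];  Q = [1, 2, 5, 6, 7] / [3, 4]
  Insert 1 (step 8): P = [1, 4, 5, 7, 8] / [3, 9] / [6];  Q = [1, 2, 5, 6, 7] / [3, 4] / [8]
  Insert 2 (step 9): P = [1, 2, 5, 7, 8] / [3, 4] / [6, 9];  Q = [1, 2, 5, 6, 7] / [3, 4] / [8, 9]
Final shape: (5, 2, 2).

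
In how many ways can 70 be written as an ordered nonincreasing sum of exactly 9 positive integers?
p(70, 9 parts) = 146520

Partitions of n into exactly k parts are in bijection with partitions of n − k into at most k parts (subtract 1 from each part). So p(70, exactly 9) = p(61, parts ≤ 9). Computing via the recurrence p(m, j) = p(m, j−1) + p(m−j, j) gives 146520.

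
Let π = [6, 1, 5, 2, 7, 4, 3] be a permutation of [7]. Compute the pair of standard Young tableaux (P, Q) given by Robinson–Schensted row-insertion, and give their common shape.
P = [1, 2, 3] / [4, 7] / [5] / [6];  Q = [1, 3, 5] / [2, 6] / [4] / [7];  common shape = (3, 2, 1, 1)

Row-insert the values π_1, π_2, … into P one at a time, bumping the leftmost entry strictly greater than the inserted value down to the next row. The recording tableau Q records, in position (i, j), the step at which that cell was added to P.
  Insert 6 (step 1): P = [6];  Q = [1]
  Insert 1 (step 2): P = [1] / [6];  Q = [1] / [2]
  Insert 5 (step 3): P = [1, 5] / [6];  Q = [1, 3] / [2]
  Insert 2 (step 4): P = [1, 2] / [5] / [6];  Q = [1, 3] / [2] / [4]
  Insert 7 (step 5): P = [1, 2, 7] / [5] / [6];  Q = [1, 3, 5] / [2] / [4]
  Insert 4 (step 6): P = [1, 2, 4] / [5, 7] / [6];  Q = [1, 3, 5] / [2, 6] / [4]
  Insert 3 (step 7): P = [1, 2, 3] / [4, 7] / [5] / [6];  Q = [1, 3, 5] / [2, 6] / [4] / [7]
Final shape: (3, 2, 1, 1).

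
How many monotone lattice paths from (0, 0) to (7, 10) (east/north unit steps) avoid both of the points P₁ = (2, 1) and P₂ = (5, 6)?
Number of paths = 9032

Inclusion–exclusion. Total paths: C(17, 7) = 19448. Through P₁: C(3, 2)·C(14, 5) = 6006. Through P₂: C(11, 5)·C(6, 2) = 6930. Since P₁ is strictly southwest of P₂, a monotone path through both must visit P₁ then P₂; paths through both = C(3, 2)·C(8, 3)·C(6, 2) = 2520. Avoid both = 19448 − 6006 − 6930 + 2520 = 9032.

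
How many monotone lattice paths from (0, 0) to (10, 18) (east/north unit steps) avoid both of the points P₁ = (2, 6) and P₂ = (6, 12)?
Number of paths = 6932310

Inclusion–exclusion. Total paths: C(28, 10) = 13123110. Through P₁: C(8, 2)·C(20, 8) = 3527160. Through P₂: C(18, 6)·C(10, 4) = 3898440. Since P₁ is strictly southwest of P₂, a monotone path through both must visit P₁ then P₂; paths through both = C(8, 2)·C(10, 4)·C(10, 4) = 1234800. Avoid both = 13123110 − 3527160 − 3898440 + 1234800 = 6932310.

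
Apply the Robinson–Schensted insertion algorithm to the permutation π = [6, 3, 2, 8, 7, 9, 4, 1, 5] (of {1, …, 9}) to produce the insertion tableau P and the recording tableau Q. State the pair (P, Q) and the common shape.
P = [1, 4, 5] / [2, 7, 9] / [3, 8] / [6];  Q = [1, 4, 6] / [2, 5, 9] / [3, 7] / [8];  common shape = (3, 3, 2, 1)

Row-insert the values π_1, π_2, … into P one at a time, bumping the leftmost entry strictly greater than the inserted value down to the next row. The recording tableau Q records, in position (i, j), the step at which that cell was added to P.
  Insert 6 (step 1): P = [6];  Q = [1]
  Insert 3 (step 2): P = [3] / [6];  Q = [1] / [2]
  Insert 2 (step 3): P = [2] / [3] / [6];  Q = [1] / [2] / [3]
  Insert 8 (step 4): P = [2, 8] / [3] / [6];  Q = [1, 4] / [2] / [3]
  Insert 7 (step 5): P = [2, 7] / [3, 8] / [6];  Q = [1, 4] / [2, 5] / [3]
  Insert 9 (step 6): P = [2, 7, 9] / [3, 8] / [6];  Q = [1, 4, 6] / [2, 5] / [3]
  Insert 4 (step 7): P = [2, 4, 9] / [3, 7] / [6, 8];  Q = [1, 4, 6] / [2, 5] / [3, 7]
  Insert 1 (step 8): P = [1, 4, 9] / [2, 7] / [3, 8] / [6];  Q = [1, 4, 6] / [2, 5] / [3, 7] / [8]
  Insert 5 (step 9): P = [1, 4, 5] / [2, 7, 9] / [3, 8] / [6];  Q = [1, 4, 6] / [2, 5, 9] / [3, 7] / [8]
Final shape: (3, 3, 2, 1).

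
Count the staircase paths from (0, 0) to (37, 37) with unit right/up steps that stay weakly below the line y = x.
C_37 = 45950804324621742364

These NE paths below the diagonal are counted by the Catalan number C_n = (1/(n + 1)) · C(2n, n). For n = 37: C_37 = (1/38) · C(74, 37) = 1746130564335626209832/38 = 45950804324621742364.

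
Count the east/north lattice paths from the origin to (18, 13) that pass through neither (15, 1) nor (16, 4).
Number of paths = 205982840

Inclusion–exclusion. Total paths: C(31, 18) = 206253075. Through P₁: C(16, 15)·C(15, 3) = 7280. Through P₂: C(20, 16)·C(11, 2) = 266475. Since P₁ is strictly southwest of P₂, a monotone path through both must visit P₁ then P₂; paths through both = C(16, 15)·C(4, 1)·C(11, 2) = 3520. Avoid both = 206253075 − 7280 − 266475 + 3520 = 205982840.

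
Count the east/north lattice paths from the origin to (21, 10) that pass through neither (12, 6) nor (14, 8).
Number of paths = 23577009

Inclusion–exclusion. Total paths: C(31, 21) = 44352165. Through P₁: C(18, 12)·C(13, 9) = 13273260. Through P₂: C(22, 14)·C(9, 7) = 11511720. Since P₁ is strictly southwest of P₂, a monotone path through both must visit P₁ then P₂; paths through both = C(18, 12)·C(4, 2)·C(9, 7) = 4009824. Avoid both = 44352165 − 13273260 − 11511720 + 4009824 = 23577009.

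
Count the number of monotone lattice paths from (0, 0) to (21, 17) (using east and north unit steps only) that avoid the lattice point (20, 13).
Number of paths = 25915311180

Total paths from (0, 0) to (21, 17): C(38, 21) = 28781143380. Paths through (20, 13): (paths (0, 0) → (20, 13)) × (paths (20, 13) → (21, 17)) = C(33, 20) · C(5, 1) = 573166440 · 5 = 2865832200. Avoidance count = 28781143380 − 2865832200 = 25915311180.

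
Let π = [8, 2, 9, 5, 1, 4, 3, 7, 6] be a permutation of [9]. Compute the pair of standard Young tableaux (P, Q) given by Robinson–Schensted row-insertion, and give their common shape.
P = [1, 3, 6] / [2, 4, 7] / [5, 9] / [8];  Q = [1, 3, 8] / [2, 4, 9] / [5, 6] / [7];  common shape = (3, 3, 2, 1)

Row-insert the values π_1, π_2, … into P one at a time, bumping the leftmost entry strictly greater than the inserted value down to the next row. The recording tableau Q records, in position (i, j), the step at which that cell was added to P.
  Insert 8 (step 1): P = [8];  Q = [1]
  Insert 2 (step 2): P = [2] / [8];  Q = [1] / [2]
  Insert 9 (step 3): P = [2, 9] / [8];  Q = [1, 3] / [2]
  Insert 5 (step 4): P = [2, 5] / [8, 9];  Q = [1, 3] / [2, 4]
  Insert 1 (step 5): P = [1, 5] / [2, 9] / [8];  Q = [1, 3] / [2, 4] / [5]
  Insert 4 (step 6): P = [1, 4] / [2, 5] / [8, 9];  Q = [1, 3] / [2, 4] / [5, 6]
  Insert 3 (step 7): P = [1, 3] / [2, 4] / [5, 9] / [8];  Q = [1, 3] / [2, 4] / [5, 6] / [7]
  Insert 7 (step 8): P = [1, 3, 7] / [2, 4] / [5, 9] / [8];  Q = [1, 3, 8] / [2, 4] / [5, 6] / [7]
  Insert 6 (step 9): P = [1, 3, 6] / [2, 4, 7] / [5, 9] / [8];  Q = [1, 3, 8] / [2, 4, 9] / [5, 6] / [7]
Final shape: (3, 3, 2, 1).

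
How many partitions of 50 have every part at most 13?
p(50, parts ≤ 13) = 113287

Use the recurrence p(n, m) = p(n, m−1) + p(n−m, m): either the largest part is < m (count p(n, m−1)) or the largest part is exactly m (remove one copy of m, count p(n−m, m)). With p(0, ·) = 1 this gives p(50, parts ≤ 13) = 113287. (By conjugating Young diagrams, this also counts partitions of 50 into at most 13 parts.)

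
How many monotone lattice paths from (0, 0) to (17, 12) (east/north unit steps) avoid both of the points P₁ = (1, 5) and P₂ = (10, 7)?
Number of paths = 35283537

Inclusion–exclusion. Total paths: C(29, 17) = 51895935. Through P₁: C(6, 1)·C(23, 16) = 1470942. Through P₂: C(17, 10)·C(12, 7) = 15402816. Since P₁ is strictly southwest of P₂, a monotone path through both must visit P₁ then P₂; paths through both = C(6, 1)·C(11, 9)·C(12, 7) = 261360. Avoid both = 51895935 − 1470942 − 15402816 + 261360 = 35283537.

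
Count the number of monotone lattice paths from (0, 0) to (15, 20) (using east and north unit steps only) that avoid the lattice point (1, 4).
Number of paths = 2520829785

Total paths from (0, 0) to (15, 20): C(35, 15) = 3247943160. Paths through (1, 4): (paths (0, 0) → (1, 4)) × (paths (1, 4) → (15, 20)) = C(5, 1) · C(30, 14) = 5 · 145422675 = 727113375. Avoidance count = 3247943160 − 727113375 = 2520829785.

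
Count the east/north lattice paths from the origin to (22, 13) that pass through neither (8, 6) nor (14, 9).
Number of paths = 847504650

Inclusion–exclusion. Total paths: C(35, 22) = 1476337800. Through P₁: C(14, 8)·C(21, 14) = 349188840. Through P₂: C(23, 14)·C(12, 8) = 404509050. Since P₁ is strictly southwest of P₂, a monotone path through both must visit P₁ then P₂; paths through both = C(14, 8)·C(9, 6)·C(12, 8) = 124864740. Avoid both = 1476337800 − 349188840 − 404509050 + 124864740 = 847504650.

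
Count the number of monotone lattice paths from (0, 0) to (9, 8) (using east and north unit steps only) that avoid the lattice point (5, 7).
Number of paths = 20350

Total paths from (0, 0) to (9, 8): C(17, 9) = 24310. Paths through (5, 7): (paths (0, 0) → (5, 7)) × (paths (5, 7) → (9, 8)) = C(12, 5) · C(5, 4) = 792 · 5 = 3960. Avoidance count = 24310 − 3960 = 20350.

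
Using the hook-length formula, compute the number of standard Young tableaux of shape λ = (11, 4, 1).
# SYT of shape (11, 4, 1) = 10752

Hook-length formula: f^λ = n! / Π hook(c), product over all cells c of the Young diagram. For λ = (11, 4, 1), n = 16 boxes. Hook lengths by row (left-to-right, top-to-bottom): [13, 11, 10, 9, 7, 6, 5, 4, 3, 2, 1]; [5, 3, 2, 1]; [1]. Product of hooks = 1945944000. So f^λ = 16! / 1945944000 = 20922789888000 / 1945944000 = 10752.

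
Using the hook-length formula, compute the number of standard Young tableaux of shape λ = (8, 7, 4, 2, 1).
# SYT of shape (8, 7, 4, 2, 1) = 1344377034

Hook-length formula: f^λ = n! / Π hook(c), product over all cells c of the Young diagram. For λ = (8, 7, 4, 2, 1), n = 22 boxes. Hook lengths by row (left-to-right, top-to-bottom): [12, 10, 8, 7, 5, 4, 3, 1]; [10, 8, 6, 5, 3, 2, 1]; [6, 4, 2, 1]; [3, 1]; [1]. Product of hooks = 836075520000. So f^λ = 22! / 836075520000 = 1124000727777607680000 / 836075520000 = 1344377034.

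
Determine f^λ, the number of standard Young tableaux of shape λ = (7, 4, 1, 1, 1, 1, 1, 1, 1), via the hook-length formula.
# SYT of shape (7, 4, 1, 1, 1, 1, 1, 1, 1) = 1018368

Hook-length formula: f^λ = n! / Π hook(c), product over all cells c of the Young diagram. For λ = (7, 4, 1, 1, 1, 1, 1, 1, 1), n = 18 boxes. Hook lengths by row (left-to-right, top-to-bottom): [15, 7, 6, 5, 3, 2, 1]; [11, 3, 2, 1]; [7]; [6]; [5]; [4]; [3]; [2]; [1]. Product of hooks = 6286896000. So f^λ = 18! / 6286896000 = 6402373705728000 / 6286896000 = 1018368.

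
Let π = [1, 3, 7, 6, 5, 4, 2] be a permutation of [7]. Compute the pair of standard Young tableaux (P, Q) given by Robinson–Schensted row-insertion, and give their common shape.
P = [1, 2, 4] / [3] / [5] / [6] / [7];  Q = [1, 2, 3] / [4] / [5] / [6] / [7];  common shape = (3, 1, 1, 1, 1)

Row-insert the values π_1, π_2, … into P one at a time, bumping the leftmost entry strictly greater than the inserted value down to the next row. The recording tableau Q records, in position (i, j), the step at which that cell was added to P.
  Insert 1 (step 1): P = [1];  Q = [1]
  Insert 3 (step 2): P = [1, 3];  Q = [1, 2]
  Insert 7 (step 3): P = [1, 3, 7];  Q = [1, 2, 3]
  Insert 6 (step 4): P = [1, 3, 6] / [7];  Q = [1, 2, 3] / [4]
  Insert 5 (step 5): P = [1, 3, 5] / [6] / [7];  Q = [1, 2, 3] / [4] / [5]
  Insert 4 (step 6): P = [1, 3, 4] / [5] / [6] / [7];  Q = [1, 2, 3] / [4] / [5] / [6]
  Insert 2 (step 7): P = [1, 2, 4] / [3] / [5] / [6] / [7];  Q = [1, 2, 3] / [4] / [5] / [6] / [7]
Final shape: (3, 1, 1, 1, 1).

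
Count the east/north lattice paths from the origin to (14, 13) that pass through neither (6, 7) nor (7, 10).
Number of paths = 13395072

Inclusion–exclusion. Total paths: C(27, 14) = 20058300. Through P₁: C(13, 6)·C(14, 8) = 5153148. Through P₂: C(17, 7)·C(10, 7) = 2333760. Since P₁ is strictly southwest of P₂, a monotone path through both must visit P₁ then P₂; paths through both = C(13, 6)·C(4, 1)·C(10, 7) = 823680. Avoid both = 20058300 − 5153148 − 2333760 + 823680 = 13395072.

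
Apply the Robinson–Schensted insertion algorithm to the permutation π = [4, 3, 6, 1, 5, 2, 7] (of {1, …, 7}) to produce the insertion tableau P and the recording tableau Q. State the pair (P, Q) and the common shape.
P = [1, 2, 7] / [3, 5] / [4, 6];  Q = [1, 3, 7] / [2, 5] / [4, 6];  common shape = (3, 2, 2)

Row-insert the values π_1, π_2, … into P one at a time, bumping the leftmost entry strictly greater than the inserted value down to the next row. The recording tableau Q records, in position (i, j), the step at which that cell was added to P.
  Insert 4 (step 1): P = [4];  Q = [1]
  Insert 3 (step 2): P = [3] / [4];  Q = [1] / [2]
  Insert 6 (step 3): P = [3, 6] / [4];  Q = [1, 3] / [2]
  Insert 1 (step 4): P = [1, 6] / [3] / [4];  Q = [1, 3] / [2] / [4]
  Insert 5 (step 5): P = [1, 5] / [3, 6] / [4];  Q = [1, 3] / [2, 5] / [4]
  Insert 2 (step 6): P = [1, 2] / [3, 5] / [4, 6];  Q = [1, 3] / [2, 5] / [4, 6]
  Insert 7 (step 7): P = [1, 2, 7] / [3, 5] / [4, 6];  Q = [1, 3, 7] / [2, 5] / [4, 6]
Final shape: (3, 2, 2).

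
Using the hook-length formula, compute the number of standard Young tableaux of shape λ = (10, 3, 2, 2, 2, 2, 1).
# SYT of shape (10, 3, 2, 2, 2, 2, 1) = 266741475

Hook-length formula: f^λ = n! / Π hook(c), product over all cells c of the Young diagram. For λ = (10, 3, 2, 2, 2, 2, 1), n = 22 boxes. Hook lengths by row (left-to-right, top-to-bottom): [16, 14, 9, 7, 6, 5, 4, 3, 2, 1]; [8, 6, 1]; [6, 4]; [5, 3]; [4, 2]; [3, 1]; [1]. Product of hooks = 4213820620800. So f^λ = 22! / 4213820620800 = 1124000727777607680000 / 4213820620800 = 266741475.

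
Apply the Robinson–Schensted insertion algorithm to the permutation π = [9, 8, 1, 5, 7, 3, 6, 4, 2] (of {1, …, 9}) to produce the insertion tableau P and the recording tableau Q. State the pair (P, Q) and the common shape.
P = [1, 2, 4] / [3, 6] / [5] / [7] / [8] / [9];  Q = [1, 4, 5] / [2, 7] / [3] / [6] / [8] / [9];  common shape = (3, 2, 1, 1, 1, 1)

Row-insert the values π_1, π_2, … into P one at a time, bumping the leftmost entry strictly greater than the inserted value down to the next row. The recording tableau Q records, in position (i, j), the step at which that cell was added to P.
  Insert 9 (step 1): P = [9];  Q = [1]
  Insert 8 (step 2): P = [8] / [9];  Q = [1] / [2]
  Insert 1 (step 3): P = [1] / [8] / [9];  Q = [1] / [2] / [3]
  Insert 5 (step 4): P = [1, 5] / [8] / [9];  Q = [1, 4] / [2] / [3]
  Insert 7 (step 5): P = [1, 5, 7] / [8] / [9];  Q = [1, 4, 5] / [2] / [3]
  Insert 3 (step 6): P = [1, 3, 7] / [5] / [8] / [9];  Q = [1, 4, 5] / [2] / [3] / [6]
  Insert 6 (step 7): P = [1, 3, 6] / [5, 7] / [8] / [9];  Q = [1, 4, 5] / [2, 7] / [3] / [6]
  Insert 4 (step 8): P = [1, 3, 4] / [5, 6] / [7] / [8] / [9];  Q = [1, 4, 5] / [2, 7] / [3] / [6] / [8]
  Insert 2 (step 9): P = [1, 2, 4] / [3, 6] / [5] / [7] / [8] / [9];  Q = [1, 4, 5] / [2, 7] / [3] / [6] / [8] / [9]
Final shape: (3, 2, 1, 1, 1, 1).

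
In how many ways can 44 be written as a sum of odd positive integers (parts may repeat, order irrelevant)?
p_odd(44) = 1816

Enumerate partitions using only odd parts via the recurrence o(n, m) = o(n, m−2) + o(n−m, m) over odd m, starting from the largest odd part ≤ n. This gives p_odd(44) = 1816. (Euler's theorem: equals the count of distinct-part partitions.)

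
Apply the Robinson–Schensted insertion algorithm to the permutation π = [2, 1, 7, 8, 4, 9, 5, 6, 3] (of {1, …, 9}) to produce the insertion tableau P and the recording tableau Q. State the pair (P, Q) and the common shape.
P = [1, 3, 5, 6] / [2, 4, 8, 9] / [7];  Q = [1, 3, 4, 6] / [2, 5, 7, 8] / [9];  common shape = (4, 4, 1)

Row-insert the values π_1, π_2, … into P one at a time, bumping the leftmost entry strictly greater than the inserted value down to the next row. The recording tableau Q records, in position (i, j), the step at which that cell was added to P.
  Insert 2 (step 1): P = [2];  Q = [1]
  Insert 1 (step 2): P = [1] / [2];  Q = [1] / [2]
  Insert 7 (step 3): P = [1, 7] / [2];  Q = [1, 3] / [2]
  Insert 8 (step 4): P = [1, 7, 8] / [2];  Q = [1, 3, 4] / [2]
  Insert 4 (step 5): P = [1, 4, 8] / [2, 7];  Q = [1, 3, 4] / [2, 5]
  Insert 9 (step 6): P = [1, 4, 8, 9] / [2, 7];  Q = [1, 3, 4, 6] / [2, 5]
  Insert 5 (step 7): P = [1, 4, 5, 9] / [2, 7, 8];  Q = [1, 3, 4, 6] / [2, 5, 7]
  Insert 6 (step 8): P = [1, 4, 5, 6] / [2, 7, 8, 9];  Q = [1, 3, 4, 6] / [2, 5, 7, 8]
  Insert 3 (step 9): P = [1, 3, 5, 6] / [2, 4, 8, 9] / [7];  Q = [1, 3, 4, 6] / [2, 5, 7, 8] / [9]
Final shape: (4, 4, 1).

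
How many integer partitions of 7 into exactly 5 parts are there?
p(7, 5 parts) = 2

Partitions of n into exactly k parts ↔ partitions of n − k into at most k parts (subtract 1 from each part). For n = 7, k = 5, the partitions are: 3+1+1+1+1, 2+2+1+1+1. Count = 2.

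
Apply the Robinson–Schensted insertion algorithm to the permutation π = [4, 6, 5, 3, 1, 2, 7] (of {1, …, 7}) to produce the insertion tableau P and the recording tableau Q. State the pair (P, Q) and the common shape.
P = [1, 2, 7] / [3, 5] / [4] / [6];  Q = [1, 2, 7] / [3, 6] / [4] / [5];  common shape = (3, 2, 1, 1)

Row-insert the values π_1, π_2, … into P one at a time, bumping the leftmost entry strictly greater than the inserted value down to the next row. The recording tableau Q records, in position (i, j), the step at which that cell was added to P.
  Insert 4 (step 1): P = [4];  Q = [1]
  Insert 6 (step 2): P = [4, 6];  Q = [1, 2]
  Insert 5 (step 3): P = [4, 5] / [6];  Q = [1, 2] / [3]
  Insert 3 (step 4): P = [3, 5] / [4] / [6];  Q = [1, 2] / [3] / [4]
  Insert 1 (step 5): P = [1, 5] / [3] / [4] / [6];  Q = [1, 2] / [3] / [4] / [5]
  Insert 2 (step 6): P = [1, 2] / [3, 5] / [4] / [6];  Q = [1, 2] / [3, 6] / [4] / [5]
  Insert 7 (step 7): P = [1, 2, 7] / [3, 5] / [4] / [6];  Q = [1, 2, 7] / [3, 6] / [4] / [5]
Final shape: (3, 2, 1, 1).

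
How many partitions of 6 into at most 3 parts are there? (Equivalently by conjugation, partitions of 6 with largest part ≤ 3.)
p(6, parts ≤ 3) = 7

Partitions of 6 with all parts ≤ 3: 3+3, 3+2+1, 3+1+1+1, 2+2+2, 2+2+1+1, 2+1+1+1+1, 1+1+1+1+1+1. Count = 7.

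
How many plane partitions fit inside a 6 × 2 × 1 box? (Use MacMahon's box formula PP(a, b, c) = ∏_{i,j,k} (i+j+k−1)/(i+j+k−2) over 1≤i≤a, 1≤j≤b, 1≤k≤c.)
PP(6, 2, 1) = 28

Evaluate the triple product over i = 1..6, j = 1..2, k = 1..1. The factors are (2/1) · (3/2) · (3/2) · (4/3) · (4/3) · (5/4) · (5/4) · (6/5) · … (12 factors total). The numerators and denominators telescope so the product is an integer; carrying out the multiplication exactly gives PP(6, 2, 1) = 28.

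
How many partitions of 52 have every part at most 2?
p(52, parts ≤ 2) = 27

Use the recurrence p(n, m) = p(n, m−1) + p(n−m, m): either the largest part is < m (count p(n, m−1)) or the largest part is exactly m (remove one copy of m, count p(n−m, m)). With p(0, ·) = 1 this gives p(52, parts ≤ 2) = 27. (By conjugating Young diagrams, this also counts partitions of 52 into at most 2 parts.)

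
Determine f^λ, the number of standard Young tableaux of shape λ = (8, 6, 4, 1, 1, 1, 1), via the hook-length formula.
# SYT of shape (8, 6, 4, 1, 1, 1, 1) = 1309458150

Hook-length formula: f^λ = n! / Π hook(c), product over all cells c of the Young diagram. For λ = (8, 6, 4, 1, 1, 1, 1), n = 22 boxes. Hook lengths by row (left-to-right, top-to-bottom): [14, 9, 8, 7, 5, 4, 2, 1]; [11, 6, 5, 4, 2, 1]; [8, 3, 2, 1]; [4]; [3]; [2]; [1]. Product of hooks = 858370867200. So f^λ = 22! / 858370867200 = 1124000727777607680000 / 858370867200 = 1309458150.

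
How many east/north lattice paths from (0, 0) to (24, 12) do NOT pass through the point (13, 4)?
Number of paths = 1071792540

Total paths from (0, 0) to (24, 12): C(36, 24) = 1251677700. Paths through (13, 4): (paths (0, 0) → (13, 4)) × (paths (13, 4) → (24, 12)) = C(17, 13) · C(19, 11) = 2380 · 75582 = 179885160. Avoidance count = 1251677700 − 179885160 = 1071792540.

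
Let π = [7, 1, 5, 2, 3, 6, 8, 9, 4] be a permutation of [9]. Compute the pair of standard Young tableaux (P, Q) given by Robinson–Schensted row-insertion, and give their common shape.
P = [1, 2, 3, 4, 8, 9] / [5, 6] / [7];  Q = [1, 3, 5, 6, 7, 8] / [2, 9] / [4];  common shape = (6, 2, 1)

Row-insert the values π_1, π_2, … into P one at a time, bumping the leftmost entry strictly greater than the inserted value down to the next row. The recording tableau Q records, in position (i, j), the step at which that cell was added to P.
  Insert 7 (step 1): P = [7];  Q = [1]
  Insert 1 (step 2): P = [1] / [7];  Q = [1] / [2]
  Insert 5 (step 3): P = [1, 5] / [7];  Q = [1, 3] / [2]
  Insert 2 (step 4): P = [1, 2] / [5] / [7];  Q = [1, 3] / [2] / [4]
  Insert 3 (step 5): P = [1, 2, 3] / [5] / [7];  Q = [1, 3, 5] / [2] / [4]
  Insert 6 (step 6): P = [1, 2, 3, 6] / [5] / [7];  Q = [1, 3, 5, 6] / [2] / [4]
  Insert 8 (step 7): P = [1, 2, 3, 6, 8] / [5] / [7];  Q = [1, 3, 5, 6, 7] / [2] / [4]
  Insert 9 (step 8): P = [1, 2, 3, 6, 8, 9] / [5] / [7];  Q = [1, 3, 5, 6, 7, 8] / [2] / [4]
  Insert 4 (step 9): P = [1, 2, 3, 4, 8, 9] / [5, 6] / [7];  Q = [1, 3, 5, 6, 7, 8] / [2, 9] / [4]
Final shape: (6, 2, 1).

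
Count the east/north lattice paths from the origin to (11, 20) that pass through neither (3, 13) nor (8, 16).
Number of paths = 56424830

Inclusion–exclusion. Total paths: C(31, 11) = 84672315. Through P₁: C(16, 3)·C(15, 8) = 3603600. Through P₂: C(24, 8)·C(7, 3) = 25741485. Since P₁ is strictly southwest of P₂, a monotone path through both must visit P₁ then P₂; paths through both = C(16, 3)·C(8, 5)·C(7, 3) = 1097600. Avoid both = 84672315 − 3603600 − 25741485 + 1097600 = 56424830.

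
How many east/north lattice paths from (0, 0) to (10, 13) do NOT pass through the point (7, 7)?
Number of paths = 855778

Total paths from (0, 0) to (10, 13): C(23, 10) = 1144066. Paths through (7, 7): (paths (0, 0) → (7, 7)) × (paths (7, 7) → (10, 13)) = C(14, 7) · C(9, 3) = 3432 · 84 = 288288. Avoidance count = 1144066 − 288288 = 855778.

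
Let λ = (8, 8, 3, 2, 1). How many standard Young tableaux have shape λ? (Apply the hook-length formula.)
# SYT of shape (8, 8, 3, 2, 1) = 434546112

Hook-length formula: f^λ = n! / Π hook(c), product over all cells c of the Young diagram. For λ = (8, 8, 3, 2, 1), n = 22 boxes. Hook lengths by row (left-to-right, top-to-bottom): [12, 10, 8, 6, 5, 4, 3, 2]; [11, 9, 7, 5, 4, 3, 2, 1]; [5, 3, 1]; [3, 1]; [1]. Product of hooks = 2586608640000. So f^λ = 22! / 2586608640000 = 1124000727777607680000 / 2586608640000 = 434546112.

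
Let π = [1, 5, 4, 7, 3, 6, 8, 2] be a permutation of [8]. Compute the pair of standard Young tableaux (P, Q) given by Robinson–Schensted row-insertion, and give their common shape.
P = [1, 2, 6, 8] / [3, 7] / [4] / [5];  Q = [1, 2, 4, 7] / [3, 6] / [5] / [8];  common shape = (4, 2, 1, 1)

Row-insert the values π_1, π_2, … into P one at a time, bumping the leftmost entry strictly greater than the inserted value down to the next row. The recording tableau Q records, in position (i, j), the step at which that cell was added to P.
  Insert 1 (step 1): P = [1];  Q = [1]
  Insert 5 (step 2): P = [1, 5];  Q = [1, 2]
  Insert 4 (step 3): P = [1, 4] / [5];  Q = [1, 2] / [3]
  Insert 7 (step 4): P = [1, 4, 7] / [5];  Q = [1, 2, 4] / [3]
  Insert 3 (step 5): P = [1, 3, 7] / [4] / [5];  Q = [1, 2, 4] / [3] / [5]
  Insert 6 (step 6): P = [1, 3, 6] / [4, 7] / [5];  Q = [1, 2, 4] / [3, 6] / [5]
  Insert 8 (step 7): P = [1, 3, 6, 8] / [4, 7] / [5];  Q = [1, 2, 4, 7] / [3, 6] / [5]
  Insert 2 (step 8): P = [1, 2, 6, 8] / [3, 7] / [4] / [5];  Q = [1, 2, 4, 7] / [3, 6] / [5] / [8]
Final shape: (4, 2, 1, 1).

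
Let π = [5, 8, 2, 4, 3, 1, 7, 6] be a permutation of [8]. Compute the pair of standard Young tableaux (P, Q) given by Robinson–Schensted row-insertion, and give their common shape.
P = [1, 3, 6] / [2, 7] / [4, 8] / [5];  Q = [1, 2, 7] / [3, 4] / [5, 8] / [6];  common shape = (3, 2, 2, 1)

Row-insert the values π_1, π_2, … into P one at a time, bumping the leftmost entry strictly greater than the inserted value down to the next row. The recording tableau Q records, in position (i, j), the step at which that cell was added to P.
  Insert 5 (step 1): P = [5];  Q = [1]
  Insert 8 (step 2): P = [5, 8];  Q = [1, 2]
  Insert 2 (step 3): P = [2, 8] / [5];  Q = [1, 2] / [3]
  Insert 4 (step 4): P = [2, 4] / [5, 8];  Q = [1, 2] / [3, 4]
  Insert 3 (step 5): P = [2, 3] / [4, 8] / [5];  Q = [1, 2] / [3, 4] / [5]
  Insert 1 (step 6): P = [1, 3] / [2, 8] / [4] / [5];  Q = [1, 2] / [3, 4] / [5] / [6]
  Insert 7 (step 7): P = [1, 3, 7] / [2, 8] / [4] / [5];  Q = [1, 2, 7] / [3, 4] / [5] / [6]
  Insert 6 (step 8): P = [1, 3, 6] / [2, 7] / [4, 8] / [5];  Q = [1, 2, 7] / [3, 4] / [5, 8] / [6]
Final shape: (3, 2, 2, 1).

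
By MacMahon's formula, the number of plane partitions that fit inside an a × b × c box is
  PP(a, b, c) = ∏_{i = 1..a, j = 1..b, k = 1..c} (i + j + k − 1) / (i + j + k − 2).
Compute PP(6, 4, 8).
PP(6, 4, 8) = 90474964580

Evaluate the triple product over i = 1..6, j = 1..4, k = 1..8. The factors are (2/1) · (3/2) · (4/3) · (5/4) · (6/5) · (7/6) · (8/7) · (9/8) · … (192 factors total). The numerators and denominators telescope so the product is an integer; carrying out the multiplication exactly gives PP(6, 4, 8) = 90474964580.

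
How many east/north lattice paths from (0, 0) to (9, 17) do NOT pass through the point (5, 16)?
Number of paths = 3022805

Total paths from (0, 0) to (9, 17): C(26, 9) = 3124550. Paths through (5, 16): (paths (0, 0) → (5, 16)) × (paths (5, 16) → (9, 17)) = C(21, 5) · C(5, 4) = 20349 · 5 = 101745. Avoidance count = 3124550 − 101745 = 3022805.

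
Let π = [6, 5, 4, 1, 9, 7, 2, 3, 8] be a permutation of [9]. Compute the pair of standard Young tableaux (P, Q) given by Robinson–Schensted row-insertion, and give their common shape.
P = [1, 2, 3, 8] / [4, 7] / [5, 9] / [6];  Q = [1, 5, 8, 9] / [2, 6] / [3, 7] / [4];  common shape = (4, 2, 2, 1)

Row-insert the values π_1, π_2, … into P one at a time, bumping the leftmost entry strictly greater than the inserted value down to the next row. The recording tableau Q records, in position (i, j), the step at which that cell was added to P.
  Insert 6 (step 1): P = [6];  Q = [1]
  Insert 5 (step 2): P = [5] / [6];  Q = [1] / [2]
  Insert 4 (step 3): P = [4] / [5] / [6];  Q = [1] / [2] / [3]
  Insert 1 (step 4): P = [1] / [4] / [5] / [6];  Q = [1] / [2] / [3] / [4]
  Insert 9 (step 5): P = [1, 9] / [4] / [5] / [6];  Q = [1, 5] / [2] / [3] / [4]
  Insert 7 (step 6): P = [1, 7] / [4, 9] / [5] / [6];  Q = [1, 5] / [2, 6] / [3] / [4]
  Insert 2 (step 7): P = [1, 2] / [4, 7] / [5, 9] / [6];  Q = [1, 5] / [2, 6] / [3, 7] / [4]
  Insert 3 (step 8): P = [1, 2, 3] / [4, 7] / [5, 9] / [6];  Q = [1, 5, 8] / [2, 6] / [3, 7] / [4]
  Insert 8 (step 9): P = [1, 2, 3, 8] / [4, 7] / [5, 9] / [6];  Q = [1, 5, 8, 9] / [2, 6] / [3, 7] / [4]
Final shape: (4, 2, 2, 1).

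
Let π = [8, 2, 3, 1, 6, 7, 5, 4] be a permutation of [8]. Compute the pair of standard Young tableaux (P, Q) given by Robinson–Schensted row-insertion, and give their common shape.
P = [1, 3, 4, 7] / [2, 5] / [6] / [8];  Q = [1, 3, 5, 6] / [2, 7] / [4] / [8];  common shape = (4, 2, 1, 1)

Row-insert the values π_1, π_2, … into P one at a time, bumping the leftmost entry strictly greater than the inserted value down to the next row. The recording tableau Q records, in position (i, j), the step at which that cell was added to P.
  Insert 8 (step 1): P = [8];  Q = [1]
  Insert 2 (step 2): P = [2] / [8];  Q = [1] / [2]
  Insert 3 (step 3): P = [2, 3] / [8];  Q = [1, 3] / [2]
  Insert 1 (step 4): P = [1, 3] / [2] / [8];  Q = [1, 3] / [2] / [4]
  Insert 6 (step 5): P = [1, 3, 6] / [2] / [8];  Q = [1, 3, 5] / [2] / [4]
  Insert 7 (step 6): P = [1, 3, 6, 7] / [2] / [8];  Q = [1, 3, 5, 6] / [2] / [4]
  Insert 5 (step 7): P = [1, 3, 5, 7] / [2, 6] / [8];  Q = [1, 3, 5, 6] / [2, 7] / [4]
  Insert 4 (step 8): P = [1, 3, 4, 7] / [2, 5] / [6] / [8];  Q = [1, 3, 5, 6] / [2, 7] / [4] / [8]
Final shape: (4, 2, 1, 1).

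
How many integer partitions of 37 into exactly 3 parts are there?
p(37, 3 parts) = 114

Partitions of n into exactly k parts are in bijection with partitions of n − k into at most k parts (subtract 1 from each part). So p(37, exactly 3) = p(34, parts ≤ 3). Computing via the recurrence p(m, j) = p(m, j−1) + p(m−j, j) gives 114.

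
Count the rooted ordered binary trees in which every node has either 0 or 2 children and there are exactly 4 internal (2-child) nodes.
C_4 = 14

These full binary trees are counted by the Catalan number C_n = (1/(n + 1)) · C(2n, n). For n = 4: C_4 = (1/5) · C(8, 4) = 70/5 = 14.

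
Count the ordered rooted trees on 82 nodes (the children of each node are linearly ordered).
C_81 = 4462290049988320482463241297506133183499654740

These ordered rooted trees are counted by the Catalan number C_n = (1/(n + 1)) · C(2n, n). For n = 81: C_81 = (1/82) · C(162, 81) = 365907784099042279561985786395502921046971688680/82 = 4462290049988320482463241297506133183499654740.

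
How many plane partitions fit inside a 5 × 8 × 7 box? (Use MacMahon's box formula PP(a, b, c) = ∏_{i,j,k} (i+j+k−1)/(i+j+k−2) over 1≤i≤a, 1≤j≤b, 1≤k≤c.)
PP(5, 8, 7) = 201299981193168

Evaluate the triple product over i = 1..5, j = 1..8, k = 1..7. The factors are (2/1) · (3/2) · (4/3) · (5/4) · (6/5) · (7/6) · (8/7) · (3/2) · … (280 factors total). The numerators and denominators telescope so the product is an integer; carrying out the multiplication exactly gives PP(5, 8, 7) = 201299981193168.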